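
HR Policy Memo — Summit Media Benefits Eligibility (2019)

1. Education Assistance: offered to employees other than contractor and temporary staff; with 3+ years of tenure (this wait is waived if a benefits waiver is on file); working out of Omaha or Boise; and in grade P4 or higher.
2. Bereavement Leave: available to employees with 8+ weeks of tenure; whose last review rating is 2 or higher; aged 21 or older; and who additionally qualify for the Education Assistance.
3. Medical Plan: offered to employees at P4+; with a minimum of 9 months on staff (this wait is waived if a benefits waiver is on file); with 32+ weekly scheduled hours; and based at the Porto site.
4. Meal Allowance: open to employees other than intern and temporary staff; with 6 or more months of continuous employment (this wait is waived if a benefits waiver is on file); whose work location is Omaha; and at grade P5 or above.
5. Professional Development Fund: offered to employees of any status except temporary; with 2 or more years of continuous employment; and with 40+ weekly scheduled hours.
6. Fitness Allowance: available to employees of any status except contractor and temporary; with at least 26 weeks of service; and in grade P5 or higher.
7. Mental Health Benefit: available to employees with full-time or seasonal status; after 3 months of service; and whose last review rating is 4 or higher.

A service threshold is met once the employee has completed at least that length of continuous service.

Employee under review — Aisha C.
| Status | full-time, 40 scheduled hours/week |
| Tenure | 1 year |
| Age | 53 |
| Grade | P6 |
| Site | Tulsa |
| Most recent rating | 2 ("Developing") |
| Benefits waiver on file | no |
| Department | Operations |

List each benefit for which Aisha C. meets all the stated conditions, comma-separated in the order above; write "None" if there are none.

Fitness Allowance

Education Assistance — status full-time ✓ (not excluded); no waiver, service 1 year < 3 years ✗ → not eligible.
Bereavement Leave — service 1 year ≥ 8 weeks (≈56 days) ✓; rating 2 ≥ 2 ✓; age 53 ≥ 21 ✓; not eligible for Education Assistance ✗ → not eligible.
Medical Plan — grade P6 ≥ P4 ✓; no waiver, service 1 year ≥ 9 months (≈270 days) ✓; 40 hrs/wk ≥ 32 ✓; site Tulsa ✗ (not Porto) → not eligible.
Meal Allowance — status full-time ✓ (not excluded); no waiver, service 1 year ≥ 6 months (≈180 days) ✓; site Tulsa ✗ (not Omaha) → not eligible.
Professional Development Fund — status full-time ✓ (not excluded); service 1 year < 2 years ✗ → not eligible.
Fitness Allowance — status full-time ✓ (not excluded); service 1 year ≥ 26 weeks (≈182 days) ✓; grade P6 ≥ P5 ✓ → eligible.
Mental Health Benefit — status full-time ✓; service 1 year ≥ 3 months (≈90 days) ✓; rating 2 < 4 ✗ → not eligible.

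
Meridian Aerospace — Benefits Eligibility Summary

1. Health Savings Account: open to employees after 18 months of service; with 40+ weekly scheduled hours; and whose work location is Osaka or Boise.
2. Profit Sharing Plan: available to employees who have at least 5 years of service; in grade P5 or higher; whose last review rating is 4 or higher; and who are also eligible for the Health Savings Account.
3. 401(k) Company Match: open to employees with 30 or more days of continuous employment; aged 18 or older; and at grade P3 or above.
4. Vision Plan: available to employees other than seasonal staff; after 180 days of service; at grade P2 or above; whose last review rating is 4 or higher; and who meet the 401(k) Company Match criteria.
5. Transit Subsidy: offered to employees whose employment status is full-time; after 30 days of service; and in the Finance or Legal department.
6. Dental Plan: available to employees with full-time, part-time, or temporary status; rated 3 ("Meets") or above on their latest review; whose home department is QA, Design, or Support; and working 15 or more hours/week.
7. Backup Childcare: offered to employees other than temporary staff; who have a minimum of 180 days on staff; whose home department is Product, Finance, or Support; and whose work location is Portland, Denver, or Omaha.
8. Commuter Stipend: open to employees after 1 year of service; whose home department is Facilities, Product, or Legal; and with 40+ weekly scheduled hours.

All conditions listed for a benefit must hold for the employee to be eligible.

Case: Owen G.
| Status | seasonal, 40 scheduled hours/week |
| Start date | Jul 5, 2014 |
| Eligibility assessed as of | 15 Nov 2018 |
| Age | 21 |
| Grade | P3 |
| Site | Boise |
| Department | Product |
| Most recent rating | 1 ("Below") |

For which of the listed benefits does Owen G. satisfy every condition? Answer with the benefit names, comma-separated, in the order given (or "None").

Health Savings Account, 401(k) Company Match, Commuter Stipend

Service from Jul 5, 2014 to 15 Nov 2018: 1594 days.
Health Savings Account — service 1594 days ≥ 18 months (≈540 days) ✓; 40 hrs/wk ≥ 40 ✓; site Boise ✓ → eligible.
Profit Sharing Plan — service 1594 days < 5 years (≈1825 days) ✗ → not eligible.
401(k) Company Match — service 1594 days ≥ 30 days ✓; age 21 ≥ 18 ✓; grade P3 ≥ P3 ✓ → eligible.
Vision Plan — status seasonal ✗ (excluded) → not eligible.
Transit Subsidy — status seasonal ✗ (requires full-time) → not eligible.
Dental Plan — status seasonal ✗ (requires full-time, part-time, or temporary) → not eligible.
Backup Childcare — status seasonal ✓ (not excluded); service 1594 days ≥ 180 days ✓; dept Product ✓; site Boise ✗ (not Portland, Denver, or Omaha) → not eligible.
Commuter Stipend — service 1594 days ≥ 1 year (≈365 days) ✓; dept Product ✓; 40 hrs/wk ≥ 40 ✓ → eligible.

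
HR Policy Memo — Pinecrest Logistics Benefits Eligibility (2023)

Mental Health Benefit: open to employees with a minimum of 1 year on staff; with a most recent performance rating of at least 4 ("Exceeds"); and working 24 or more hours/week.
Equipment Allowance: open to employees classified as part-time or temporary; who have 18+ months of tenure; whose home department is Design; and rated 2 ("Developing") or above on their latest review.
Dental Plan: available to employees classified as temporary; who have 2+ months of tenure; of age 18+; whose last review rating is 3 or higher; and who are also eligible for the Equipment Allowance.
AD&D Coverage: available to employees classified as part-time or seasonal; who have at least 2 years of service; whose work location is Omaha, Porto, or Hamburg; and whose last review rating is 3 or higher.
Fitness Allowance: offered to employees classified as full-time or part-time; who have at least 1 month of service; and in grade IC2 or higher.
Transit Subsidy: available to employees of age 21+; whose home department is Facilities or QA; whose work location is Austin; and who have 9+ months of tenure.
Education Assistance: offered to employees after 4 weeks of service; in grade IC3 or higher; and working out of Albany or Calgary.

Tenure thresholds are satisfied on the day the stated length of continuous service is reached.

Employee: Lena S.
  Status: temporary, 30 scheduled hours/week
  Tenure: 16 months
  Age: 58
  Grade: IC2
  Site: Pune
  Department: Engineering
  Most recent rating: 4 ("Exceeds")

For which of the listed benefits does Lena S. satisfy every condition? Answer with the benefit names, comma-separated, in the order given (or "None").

Mental Health Benefit

Mental Health Benefit — service 16 months ≥ 1 year (≈365 days) ✓; rating 4 ≥ 4 ✓; 30 hrs/wk ≥ 24 ✓ → eligible.
Equipment Allowance — status temporary ✓; service 16 months < 18 months ✗ → not eligible.
Dental Plan — status temporary ✓; service 16 months ≥ 2 months ✓; age 58 ≥ 18 ✓; rating 4 ≥ 3 ✓; not eligible for Equipment Allowance ✗ → not eligible.
AD&D Coverage — status temporary ✗ (requires part-time or seasonal) → not eligible.
Fitness Allowance — status temporary ✗ (requires full-time or part-time) → not eligible.
Transit Subsidy — age 58 ≥ 21 ✓; dept Engineering ✗ → not eligible.
Education Assistance — service 16 months ≥ 4 weeks (≈28 days) ✓; grade IC2 < IC3 ✗ → not eligible.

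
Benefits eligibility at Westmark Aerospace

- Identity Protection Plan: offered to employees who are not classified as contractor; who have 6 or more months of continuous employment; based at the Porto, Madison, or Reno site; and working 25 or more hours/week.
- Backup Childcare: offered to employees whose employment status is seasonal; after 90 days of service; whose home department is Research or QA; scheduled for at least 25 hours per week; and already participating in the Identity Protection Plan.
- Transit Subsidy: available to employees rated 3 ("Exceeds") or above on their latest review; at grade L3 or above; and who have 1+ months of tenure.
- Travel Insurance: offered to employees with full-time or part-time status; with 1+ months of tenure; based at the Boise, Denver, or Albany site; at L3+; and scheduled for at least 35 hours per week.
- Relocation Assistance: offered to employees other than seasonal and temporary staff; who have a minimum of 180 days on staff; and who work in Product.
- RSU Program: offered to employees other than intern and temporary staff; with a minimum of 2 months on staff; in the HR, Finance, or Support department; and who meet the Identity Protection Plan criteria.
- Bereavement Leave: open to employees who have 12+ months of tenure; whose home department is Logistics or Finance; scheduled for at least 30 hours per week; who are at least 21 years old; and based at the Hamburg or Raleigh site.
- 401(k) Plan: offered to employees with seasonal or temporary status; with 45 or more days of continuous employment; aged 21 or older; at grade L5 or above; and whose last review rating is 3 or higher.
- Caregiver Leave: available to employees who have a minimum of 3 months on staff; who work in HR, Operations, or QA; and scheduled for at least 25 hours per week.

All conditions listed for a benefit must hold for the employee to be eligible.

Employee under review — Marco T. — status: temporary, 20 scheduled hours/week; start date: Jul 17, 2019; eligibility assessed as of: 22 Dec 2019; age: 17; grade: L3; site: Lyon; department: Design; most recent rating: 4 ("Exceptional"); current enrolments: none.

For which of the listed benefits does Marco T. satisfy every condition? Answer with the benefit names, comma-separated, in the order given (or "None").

Service from Jul 17, 2019 to 22 Dec 2019: 158 days.
Identity Protection Plan — status temporary ✓ (not excluded); service 158 days < 6 months (≈180 days) ✗ → not eligible.
Backup Childcare — status temporary ✗ (requires seasonal) → not eligible.
Transit Subsidy — rating 4 ≥ 3 ✓; grade L3 ≥ L3 ✓; service 158 days ≥ 1 month (≈30 days) ✓ → eligible.
Travel Insurance — status temporary ✗ (requires full-time or part-time) → not eligible.
Relocation Assistance — status temporary ✗ (excluded) → not eligible.
RSU Program — status temporary ✗ (excluded) → not eligible.
Bereavement Leave — service 158 days < 12 months (≈360 days) ✗ → not eligible.
401(k) Plan — status temporary ✓; service 158 days ≥ 45 days ✓; age 17 < 21 ✗ → not eligible.
Caregiver Leave — service 158 days ≥ 3 months (≈90 days) ✓; dept Design ✗ → not eligible.

Transit Subsidy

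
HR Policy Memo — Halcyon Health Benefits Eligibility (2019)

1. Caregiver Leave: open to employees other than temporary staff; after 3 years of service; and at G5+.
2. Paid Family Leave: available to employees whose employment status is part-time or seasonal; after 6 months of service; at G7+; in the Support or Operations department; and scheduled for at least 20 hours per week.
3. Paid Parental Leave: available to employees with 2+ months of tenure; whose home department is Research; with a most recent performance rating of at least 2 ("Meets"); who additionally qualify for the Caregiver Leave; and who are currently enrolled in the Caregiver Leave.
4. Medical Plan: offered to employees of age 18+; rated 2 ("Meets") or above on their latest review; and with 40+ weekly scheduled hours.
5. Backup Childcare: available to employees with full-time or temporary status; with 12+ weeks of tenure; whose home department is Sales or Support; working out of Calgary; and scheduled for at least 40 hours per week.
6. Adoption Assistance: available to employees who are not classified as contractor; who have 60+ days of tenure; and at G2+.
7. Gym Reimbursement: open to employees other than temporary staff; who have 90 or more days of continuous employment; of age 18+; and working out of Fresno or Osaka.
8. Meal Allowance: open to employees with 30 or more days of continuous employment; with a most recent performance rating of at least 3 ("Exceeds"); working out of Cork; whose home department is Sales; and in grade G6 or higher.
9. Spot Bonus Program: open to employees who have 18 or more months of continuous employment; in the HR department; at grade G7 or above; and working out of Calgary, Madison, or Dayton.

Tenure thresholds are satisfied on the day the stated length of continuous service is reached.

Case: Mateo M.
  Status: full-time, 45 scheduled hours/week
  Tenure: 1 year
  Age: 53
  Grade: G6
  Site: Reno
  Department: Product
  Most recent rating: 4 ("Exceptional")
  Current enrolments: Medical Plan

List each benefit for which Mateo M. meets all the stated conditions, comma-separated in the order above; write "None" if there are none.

Caregiver Leave — status full-time ✓ (not excluded); service 1 year < 3 years ✗ → not eligible.
Paid Family Leave — status full-time ✗ (requires part-time or seasonal) → not eligible.
Paid Parental Leave — service 1 year ≥ 2 months (≈60 days) ✓; dept Product ✗ → not eligible.
Medical Plan — age 53 ≥ 18 ✓; rating 4 ≥ 2 ✓; 45 hrs/wk ≥ 40 ✓ → eligible.
Backup Childcare — status full-time ✓; service 1 year ≥ 12 weeks (≈84 days) ✓; dept Product ✗ → not eligible.
Adoption Assistance — status full-time ✓ (not excluded); service 1 year ≥ 60 days ✓; grade G6 ≥ G2 ✓ → eligible.
Gym Reimbursement — status full-time ✓ (not excluded); service 1 year ≥ 90 days ✓; age 53 ≥ 18 ✓; site Reno ✗ (not Fresno or Osaka) → not eligible.
Meal Allowance — service 1 year ≥ 30 days ✓; rating 4 ≥ 3 ✓; site Reno ✗ (not Cork) → not eligible.
Spot Bonus Program — service 1 year < 18 months (≈540 days) ✗ → not eligible.

Medical Plan, Adoption Assistance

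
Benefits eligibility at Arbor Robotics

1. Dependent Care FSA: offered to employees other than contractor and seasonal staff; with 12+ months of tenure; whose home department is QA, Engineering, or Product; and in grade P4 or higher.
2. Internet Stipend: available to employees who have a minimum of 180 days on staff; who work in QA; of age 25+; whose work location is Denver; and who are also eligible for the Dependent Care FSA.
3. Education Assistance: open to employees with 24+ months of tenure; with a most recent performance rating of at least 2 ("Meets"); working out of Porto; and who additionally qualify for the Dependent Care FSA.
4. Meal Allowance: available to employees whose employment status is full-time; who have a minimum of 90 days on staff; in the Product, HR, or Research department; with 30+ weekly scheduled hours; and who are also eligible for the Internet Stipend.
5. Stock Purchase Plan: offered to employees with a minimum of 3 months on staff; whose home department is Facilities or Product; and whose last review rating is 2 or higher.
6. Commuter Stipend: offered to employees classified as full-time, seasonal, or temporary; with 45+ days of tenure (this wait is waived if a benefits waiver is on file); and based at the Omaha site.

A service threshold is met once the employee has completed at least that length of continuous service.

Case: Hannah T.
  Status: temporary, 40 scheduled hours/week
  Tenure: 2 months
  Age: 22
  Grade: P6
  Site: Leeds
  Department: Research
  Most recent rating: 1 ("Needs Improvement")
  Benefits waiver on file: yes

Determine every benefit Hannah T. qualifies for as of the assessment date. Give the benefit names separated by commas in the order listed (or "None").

Dependent Care FSA — status temporary ✓ (not excluded); service 2 months < 12 months ✗ → not eligible.
Internet Stipend — service 2 months < 180 days ✗ → not eligible.
Education Assistance — service 2 months < 24 months ✗ → not eligible.
Meal Allowance — status temporary ✗ (requires full-time) → not eligible.
Stock Purchase Plan — service 2 months < 3 months ✗ → not eligible.
Commuter Stipend — status temporary ✓; benefits waiver on file ✓; site Leeds ✗ (not Omaha) → not eligible.

None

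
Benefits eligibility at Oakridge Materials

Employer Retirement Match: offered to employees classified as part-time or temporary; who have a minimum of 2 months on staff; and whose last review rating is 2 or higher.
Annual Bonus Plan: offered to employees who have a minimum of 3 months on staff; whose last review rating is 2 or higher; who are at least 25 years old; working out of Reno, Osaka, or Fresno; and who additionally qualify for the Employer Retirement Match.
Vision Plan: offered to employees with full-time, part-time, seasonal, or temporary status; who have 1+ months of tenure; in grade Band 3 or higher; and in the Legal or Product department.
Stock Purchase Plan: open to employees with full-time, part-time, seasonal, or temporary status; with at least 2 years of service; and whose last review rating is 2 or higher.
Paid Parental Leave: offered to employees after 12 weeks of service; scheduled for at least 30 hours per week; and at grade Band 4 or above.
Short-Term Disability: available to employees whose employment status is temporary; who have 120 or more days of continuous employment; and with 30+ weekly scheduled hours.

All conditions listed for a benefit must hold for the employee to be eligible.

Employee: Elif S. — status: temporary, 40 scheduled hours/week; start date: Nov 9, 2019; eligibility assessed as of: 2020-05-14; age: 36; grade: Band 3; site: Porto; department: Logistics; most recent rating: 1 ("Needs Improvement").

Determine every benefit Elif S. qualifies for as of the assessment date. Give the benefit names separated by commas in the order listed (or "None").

Service from Nov 9, 2019 to 2020-05-14: 187 days.
Employer Retirement Match — status temporary ✓; service 187 days ≥ 2 months (≈60 days) ✓; rating 1 < 2 ✗ → not eligible.
Annual Bonus Plan — service 187 days ≥ 3 months (≈90 days) ✓; rating 1 < 2 ✗ → not eligible.
Vision Plan — status temporary ✓; service 187 days ≥ 1 month (≈30 days) ✓; grade Band 3 ≥ Band 3 ✓; dept Logistics ✗ → not eligible.
Stock Purchase Plan — status temporary ✓; service 187 days < 2 years (≈730 days) ✗ → not eligible.
Paid Parental Leave — service 187 days ≥ 12 weeks (≈84 days) ✓; 40 hrs/wk ≥ 30 ✓; grade Band 3 < Band 4 ✗ → not eligible.
Short-Term Disability — status temporary ✓; service 187 days ≥ 120 days ✓; 40 hrs/wk ≥ 30 ✓ → eligible.

Short-Term Disability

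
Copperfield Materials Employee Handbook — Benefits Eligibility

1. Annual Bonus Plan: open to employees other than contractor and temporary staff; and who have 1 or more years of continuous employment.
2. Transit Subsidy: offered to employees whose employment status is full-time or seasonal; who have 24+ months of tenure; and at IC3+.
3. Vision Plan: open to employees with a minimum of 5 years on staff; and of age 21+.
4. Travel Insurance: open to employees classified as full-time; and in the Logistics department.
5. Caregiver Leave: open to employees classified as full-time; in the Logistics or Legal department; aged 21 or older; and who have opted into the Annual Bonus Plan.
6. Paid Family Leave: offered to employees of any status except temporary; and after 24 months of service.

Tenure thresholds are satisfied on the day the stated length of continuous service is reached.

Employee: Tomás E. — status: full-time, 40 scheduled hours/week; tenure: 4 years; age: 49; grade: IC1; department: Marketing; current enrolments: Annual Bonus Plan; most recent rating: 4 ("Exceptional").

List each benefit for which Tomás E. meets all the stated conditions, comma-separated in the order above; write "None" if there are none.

Annual Bonus Plan — status full-time ✓ (not excluded); service 4 years ≥ 1 year ✓ → eligible.
Transit Subsidy — status full-time ✓; service 4 years ≥ 24 months (≈720 days) ✓; grade IC1 < IC3 ✗ → not eligible.
Vision Plan — service 4 years < 5 years ✗ → not eligible.
Travel Insurance — status full-time ✓; dept Marketing ✗ → not eligible.
Caregiver Leave — status full-time ✓; dept Marketing ✗ → not eligible.
Paid Family Leave — status full-time ✓ (not excluded); service 4 years ≥ 24 months (≈720 days) ✓ → eligible.

Annual Bonus Plan, Paid Family Leave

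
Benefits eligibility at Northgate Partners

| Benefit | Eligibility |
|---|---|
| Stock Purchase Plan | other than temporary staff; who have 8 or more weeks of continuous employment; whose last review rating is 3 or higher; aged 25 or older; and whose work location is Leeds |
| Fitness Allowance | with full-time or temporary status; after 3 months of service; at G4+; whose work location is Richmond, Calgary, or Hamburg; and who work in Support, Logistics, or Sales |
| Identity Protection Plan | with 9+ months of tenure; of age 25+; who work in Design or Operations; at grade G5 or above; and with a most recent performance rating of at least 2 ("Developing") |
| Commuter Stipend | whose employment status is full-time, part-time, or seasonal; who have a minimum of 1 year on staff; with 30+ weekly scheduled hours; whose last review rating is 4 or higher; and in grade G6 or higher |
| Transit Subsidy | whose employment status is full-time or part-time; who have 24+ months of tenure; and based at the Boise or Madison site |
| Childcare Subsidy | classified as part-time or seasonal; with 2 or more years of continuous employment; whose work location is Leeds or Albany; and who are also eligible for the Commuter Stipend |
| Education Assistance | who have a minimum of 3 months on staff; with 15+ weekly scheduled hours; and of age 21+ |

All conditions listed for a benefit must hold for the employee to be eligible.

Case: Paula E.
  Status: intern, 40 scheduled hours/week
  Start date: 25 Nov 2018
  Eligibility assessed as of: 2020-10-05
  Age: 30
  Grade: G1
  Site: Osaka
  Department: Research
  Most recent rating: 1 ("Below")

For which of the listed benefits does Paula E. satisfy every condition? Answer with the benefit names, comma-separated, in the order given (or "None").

Education Assistance

Service from 25 Nov 2018 to 2020-10-05: 680 days.
Stock Purchase Plan — status intern ✓ (not excluded); service 680 days ≥ 8 weeks (≈56 days) ✓; rating 1 < 3 ✗ → not eligible.
Fitness Allowance — status intern ✗ (requires full-time or temporary) → not eligible.
Identity Protection Plan — service 680 days ≥ 9 months (≈270 days) ✓; age 30 ≥ 25 ✓; dept Research ✗ → not eligible.
Commuter Stipend — status intern ✗ (requires full-time, part-time, or seasonal) → not eligible.
Transit Subsidy — status intern ✗ (requires full-time or part-time) → not eligible.
Childcare Subsidy — status intern ✗ (requires part-time or seasonal) → not eligible.
Education Assistance — service 680 days ≥ 3 months (≈90 days) ✓; 40 hrs/wk ≥ 15 ✓; age 30 ≥ 21 ✓ → eligible.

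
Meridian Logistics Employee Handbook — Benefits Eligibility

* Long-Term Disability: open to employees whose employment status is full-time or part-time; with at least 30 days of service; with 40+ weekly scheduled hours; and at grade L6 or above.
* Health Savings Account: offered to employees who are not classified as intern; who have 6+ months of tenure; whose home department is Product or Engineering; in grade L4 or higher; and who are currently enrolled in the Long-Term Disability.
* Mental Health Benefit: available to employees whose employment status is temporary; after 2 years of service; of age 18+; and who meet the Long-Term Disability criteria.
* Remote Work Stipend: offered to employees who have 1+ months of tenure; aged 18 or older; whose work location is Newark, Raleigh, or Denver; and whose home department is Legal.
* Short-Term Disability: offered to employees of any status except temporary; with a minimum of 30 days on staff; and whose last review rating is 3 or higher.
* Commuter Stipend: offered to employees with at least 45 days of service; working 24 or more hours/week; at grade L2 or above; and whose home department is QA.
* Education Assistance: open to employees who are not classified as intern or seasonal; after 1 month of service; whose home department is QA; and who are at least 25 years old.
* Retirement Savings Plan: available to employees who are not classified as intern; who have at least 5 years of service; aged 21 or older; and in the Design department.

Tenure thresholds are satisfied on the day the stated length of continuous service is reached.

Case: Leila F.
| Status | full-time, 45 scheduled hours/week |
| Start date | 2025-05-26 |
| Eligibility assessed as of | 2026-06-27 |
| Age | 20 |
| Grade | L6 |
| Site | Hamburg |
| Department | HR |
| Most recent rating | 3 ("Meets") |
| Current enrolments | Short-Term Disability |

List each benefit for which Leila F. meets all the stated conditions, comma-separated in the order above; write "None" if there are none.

Long-Term Disability, Short-Term Disability

Service from 2025-05-26 to 2026-06-27: 397 days.
Long-Term Disability — status full-time ✓; service 397 days ≥ 30 days ✓; 45 hrs/wk ≥ 40 ✓; grade L6 ≥ L6 ✓ → eligible.
Health Savings Account — status full-time ✓ (not excluded); service 397 days ≥ 6 months (≈180 days) ✓; dept HR ✗ → not eligible.
Mental Health Benefit — status full-time ✗ (requires temporary) → not eligible.
Remote Work Stipend — service 397 days ≥ 1 month (≈30 days) ✓; age 20 ≥ 18 ✓; site Hamburg ✗ (not Newark, Raleigh, or Denver) → not eligible.
Short-Term Disability — status full-time ✓ (not excluded); service 397 days ≥ 30 days ✓; rating 3 ≥ 3 ✓ → eligible.
Commuter Stipend — service 397 days ≥ 45 days ✓; 45 hrs/wk ≥ 24 ✓; grade L6 ≥ L2 ✓; dept HR ✗ → not eligible.
Education Assistance — status full-time ✓ (not excluded); service 397 days ≥ 1 month (≈30 days) ✓; dept HR ✗ → not eligible.
Retirement Savings Plan — status full-time ✓ (not excluded); service 397 days < 5 years (≈1825 days) ✗ → not eligible.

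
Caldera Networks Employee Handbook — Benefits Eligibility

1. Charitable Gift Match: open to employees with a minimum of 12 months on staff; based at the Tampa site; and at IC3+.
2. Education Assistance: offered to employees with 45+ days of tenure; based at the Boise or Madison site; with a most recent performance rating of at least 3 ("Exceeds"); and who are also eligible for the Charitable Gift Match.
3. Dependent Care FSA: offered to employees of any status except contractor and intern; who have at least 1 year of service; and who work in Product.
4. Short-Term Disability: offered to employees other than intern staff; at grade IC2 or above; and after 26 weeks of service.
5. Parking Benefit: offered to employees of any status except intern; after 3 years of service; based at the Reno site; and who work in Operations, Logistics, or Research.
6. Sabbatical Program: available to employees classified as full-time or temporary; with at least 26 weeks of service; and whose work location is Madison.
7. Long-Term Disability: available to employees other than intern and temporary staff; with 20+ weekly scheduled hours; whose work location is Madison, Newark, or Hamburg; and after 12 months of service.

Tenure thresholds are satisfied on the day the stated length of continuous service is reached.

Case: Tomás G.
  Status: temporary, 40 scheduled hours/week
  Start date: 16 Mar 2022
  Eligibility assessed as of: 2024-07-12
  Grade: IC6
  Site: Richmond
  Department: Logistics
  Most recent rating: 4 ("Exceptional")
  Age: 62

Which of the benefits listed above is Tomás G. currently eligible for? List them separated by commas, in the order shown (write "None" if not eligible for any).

Short-Term Disability

Service from 16 Mar 2022 to 2024-07-12: 849 days.
Charitable Gift Match — service 849 days ≥ 12 months (≈360 days) ✓; site Richmond ✗ (not Tampa) → not eligible.
Education Assistance — service 849 days ≥ 45 days ✓; site Richmond ✗ (not Boise or Madison) → not eligible.
Dependent Care FSA — status temporary ✓ (not excluded); service 849 days ≥ 1 year (≈365 days) ✓; dept Logistics ✗ → not eligible.
Short-Term Disability — status temporary ✓ (not excluded); grade IC6 ≥ IC2 ✓; service 849 days ≥ 26 weeks (≈182 days) ✓ → eligible.
Parking Benefit — status temporary ✓ (not excluded); service 849 days < 3 years (≈1095 days) ✗ → not eligible.
Sabbatical Program — status temporary ✓; service 849 days ≥ 26 weeks (≈182 days) ✓; site Richmond ✗ (not Madison) → not eligible.
Long-Term Disability — status temporary ✗ (excluded) → not eligible.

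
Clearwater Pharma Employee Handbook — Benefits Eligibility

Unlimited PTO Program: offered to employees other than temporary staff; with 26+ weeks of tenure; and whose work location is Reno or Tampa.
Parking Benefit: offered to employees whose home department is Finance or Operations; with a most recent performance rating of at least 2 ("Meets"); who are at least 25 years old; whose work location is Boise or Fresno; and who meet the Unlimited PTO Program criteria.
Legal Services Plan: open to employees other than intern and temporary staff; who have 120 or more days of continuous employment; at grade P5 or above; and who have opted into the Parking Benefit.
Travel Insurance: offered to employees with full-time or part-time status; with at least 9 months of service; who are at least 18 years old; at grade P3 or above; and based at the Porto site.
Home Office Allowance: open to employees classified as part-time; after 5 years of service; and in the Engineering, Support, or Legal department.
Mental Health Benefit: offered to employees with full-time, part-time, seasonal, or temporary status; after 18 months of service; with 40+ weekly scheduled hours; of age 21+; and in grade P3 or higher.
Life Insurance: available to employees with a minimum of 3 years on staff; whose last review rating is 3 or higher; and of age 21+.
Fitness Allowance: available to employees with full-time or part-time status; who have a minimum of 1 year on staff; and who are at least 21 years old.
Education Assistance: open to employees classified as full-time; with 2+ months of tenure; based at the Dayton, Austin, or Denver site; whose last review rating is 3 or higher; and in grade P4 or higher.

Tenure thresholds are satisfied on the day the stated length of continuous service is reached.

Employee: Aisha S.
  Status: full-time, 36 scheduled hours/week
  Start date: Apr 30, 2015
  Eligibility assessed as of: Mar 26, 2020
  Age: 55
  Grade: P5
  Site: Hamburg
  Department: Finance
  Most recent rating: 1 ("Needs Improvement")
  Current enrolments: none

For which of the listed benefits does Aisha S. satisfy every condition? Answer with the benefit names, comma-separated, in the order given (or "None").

Service from Apr 30, 2015 to Mar 26, 2020: 1792 days.
Unlimited PTO Program — status full-time ✓ (not excluded); service 1792 days ≥ 26 weeks (≈182 days) ✓; site Hamburg ✗ (not Reno or Tampa) → not eligible.
Parking Benefit — dept Finance ✓; rating 1 < 2 ✗ → not eligible.
Legal Services Plan — status full-time ✓ (not excluded); service 1792 days ≥ 120 days ✓; grade P5 ≥ P5 ✓; not enrolled in Parking Benefit ✗ → not eligible.
Travel Insurance — status full-time ✓; service 1792 days ≥ 9 months (≈270 days) ✓; age 55 ≥ 18 ✓; grade P5 ≥ P3 ✓; site Hamburg ✗ (not Porto) → not eligible.
Home Office Allowance — status full-time ✗ (requires part-time) → not eligible.
Mental Health Benefit — status full-time ✓; service 1792 days ≥ 18 months (≈540 days) ✓; 36 hrs/wk < 40 ✗ → not eligible.
Life Insurance — service 1792 days ≥ 3 years (≈1095 days) ✓; rating 1 < 3 ✗ → not eligible.
Fitness Allowance — status full-time ✓; service 1792 days ≥ 1 year (≈365 days) ✓; age 55 ≥ 21 ✓ → eligible.
Education Assistance — status full-time ✓; service 1792 days ≥ 2 months (≈60 days) ✓; site Hamburg ✗ (not Dayton, Austin, or Denver) → not eligible.

Fitness Allowance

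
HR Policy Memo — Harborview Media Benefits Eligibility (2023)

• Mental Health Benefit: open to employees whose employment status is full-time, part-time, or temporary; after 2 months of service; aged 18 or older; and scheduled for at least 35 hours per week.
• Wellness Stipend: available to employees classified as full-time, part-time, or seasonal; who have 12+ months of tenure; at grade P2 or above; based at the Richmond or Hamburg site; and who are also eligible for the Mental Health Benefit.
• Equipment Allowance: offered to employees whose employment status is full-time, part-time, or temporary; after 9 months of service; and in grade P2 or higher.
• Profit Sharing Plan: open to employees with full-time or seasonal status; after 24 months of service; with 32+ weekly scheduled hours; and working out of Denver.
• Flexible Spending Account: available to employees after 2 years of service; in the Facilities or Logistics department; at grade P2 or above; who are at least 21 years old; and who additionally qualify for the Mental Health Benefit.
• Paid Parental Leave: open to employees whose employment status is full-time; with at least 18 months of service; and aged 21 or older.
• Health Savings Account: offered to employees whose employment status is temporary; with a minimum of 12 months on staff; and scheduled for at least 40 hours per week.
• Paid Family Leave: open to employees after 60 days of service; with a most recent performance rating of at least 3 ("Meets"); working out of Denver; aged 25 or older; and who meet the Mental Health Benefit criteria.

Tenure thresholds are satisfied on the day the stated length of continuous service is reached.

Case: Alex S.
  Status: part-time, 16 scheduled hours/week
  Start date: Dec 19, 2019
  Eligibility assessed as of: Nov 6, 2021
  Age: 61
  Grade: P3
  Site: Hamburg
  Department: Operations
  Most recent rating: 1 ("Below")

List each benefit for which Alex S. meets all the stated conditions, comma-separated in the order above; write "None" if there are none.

Service from Dec 19, 2019 to Nov 6, 2021: 688 days.
Mental Health Benefit — status part-time ✓; service 688 days ≥ 2 months (≈60 days) ✓; age 61 ≥ 18 ✓; 16 hrs/wk < 35 ✗ → not eligible.
Wellness Stipend — status part-time ✓; service 688 days ≥ 12 months (≈360 days) ✓; grade P3 ≥ P2 ✓; site Hamburg ✓; not eligible for Mental Health Benefit ✗ → not eligible.
Equipment Allowance — status part-time ✓; service 688 days ≥ 9 months (≈270 days) ✓; grade P3 ≥ P2 ✓ → eligible.
Profit Sharing Plan — status part-time ✗ (requires full-time or seasonal) → not eligible.
Flexible Spending Account — service 688 days < 2 years (≈730 days) ✗ → not eligible.
Paid Parental Leave — status part-time ✗ (requires full-time) → not eligible.
Health Savings Account — status part-time ✗ (requires temporary) → not eligible.
Paid Family Leave — service 688 days ≥ 60 days ✓; rating 1 < 3 ✗ → not eligible.

Equipment Allowance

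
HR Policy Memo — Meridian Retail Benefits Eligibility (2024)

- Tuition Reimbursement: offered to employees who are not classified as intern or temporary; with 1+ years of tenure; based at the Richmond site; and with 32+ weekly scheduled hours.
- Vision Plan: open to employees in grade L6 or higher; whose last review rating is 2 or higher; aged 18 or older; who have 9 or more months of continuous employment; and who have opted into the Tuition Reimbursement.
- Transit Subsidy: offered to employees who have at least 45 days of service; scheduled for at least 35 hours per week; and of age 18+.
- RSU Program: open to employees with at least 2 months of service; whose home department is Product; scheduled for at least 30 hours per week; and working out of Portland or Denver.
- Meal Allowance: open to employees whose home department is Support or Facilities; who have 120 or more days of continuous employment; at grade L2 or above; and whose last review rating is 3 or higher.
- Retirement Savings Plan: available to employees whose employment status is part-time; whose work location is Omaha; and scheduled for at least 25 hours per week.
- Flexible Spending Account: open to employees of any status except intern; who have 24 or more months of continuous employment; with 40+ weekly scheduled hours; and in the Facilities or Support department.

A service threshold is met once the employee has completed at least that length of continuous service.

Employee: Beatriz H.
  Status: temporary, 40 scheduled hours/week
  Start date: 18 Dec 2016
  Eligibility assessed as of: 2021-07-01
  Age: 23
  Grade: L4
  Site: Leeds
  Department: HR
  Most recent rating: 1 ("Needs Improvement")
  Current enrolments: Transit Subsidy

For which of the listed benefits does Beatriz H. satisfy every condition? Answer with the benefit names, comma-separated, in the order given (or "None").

Service from 18 Dec 2016 to 2021-07-01: 1656 days.
Tuition Reimbursement — status temporary ✗ (excluded) → not eligible.
Vision Plan — grade L4 < L6 ✗ → not eligible.
Transit Subsidy — service 1656 days ≥ 45 days ✓; 40 hrs/wk ≥ 35 ✓; age 23 ≥ 18 ✓ → eligible.
RSU Program — service 1656 days ≥ 2 months (≈60 days) ✓; dept HR ✗ → not eligible.
Meal Allowance — dept HR ✗ → not eligible.
Retirement Savings Plan — status temporary ✗ (requires part-time) → not eligible.
Flexible Spending Account — status temporary ✓ (not excluded); service 1656 days ≥ 24 months (≈720 days) ✓; 40 hrs/wk ≥ 40 ✓; dept HR ✗ → not eligible.

Transit Subsidy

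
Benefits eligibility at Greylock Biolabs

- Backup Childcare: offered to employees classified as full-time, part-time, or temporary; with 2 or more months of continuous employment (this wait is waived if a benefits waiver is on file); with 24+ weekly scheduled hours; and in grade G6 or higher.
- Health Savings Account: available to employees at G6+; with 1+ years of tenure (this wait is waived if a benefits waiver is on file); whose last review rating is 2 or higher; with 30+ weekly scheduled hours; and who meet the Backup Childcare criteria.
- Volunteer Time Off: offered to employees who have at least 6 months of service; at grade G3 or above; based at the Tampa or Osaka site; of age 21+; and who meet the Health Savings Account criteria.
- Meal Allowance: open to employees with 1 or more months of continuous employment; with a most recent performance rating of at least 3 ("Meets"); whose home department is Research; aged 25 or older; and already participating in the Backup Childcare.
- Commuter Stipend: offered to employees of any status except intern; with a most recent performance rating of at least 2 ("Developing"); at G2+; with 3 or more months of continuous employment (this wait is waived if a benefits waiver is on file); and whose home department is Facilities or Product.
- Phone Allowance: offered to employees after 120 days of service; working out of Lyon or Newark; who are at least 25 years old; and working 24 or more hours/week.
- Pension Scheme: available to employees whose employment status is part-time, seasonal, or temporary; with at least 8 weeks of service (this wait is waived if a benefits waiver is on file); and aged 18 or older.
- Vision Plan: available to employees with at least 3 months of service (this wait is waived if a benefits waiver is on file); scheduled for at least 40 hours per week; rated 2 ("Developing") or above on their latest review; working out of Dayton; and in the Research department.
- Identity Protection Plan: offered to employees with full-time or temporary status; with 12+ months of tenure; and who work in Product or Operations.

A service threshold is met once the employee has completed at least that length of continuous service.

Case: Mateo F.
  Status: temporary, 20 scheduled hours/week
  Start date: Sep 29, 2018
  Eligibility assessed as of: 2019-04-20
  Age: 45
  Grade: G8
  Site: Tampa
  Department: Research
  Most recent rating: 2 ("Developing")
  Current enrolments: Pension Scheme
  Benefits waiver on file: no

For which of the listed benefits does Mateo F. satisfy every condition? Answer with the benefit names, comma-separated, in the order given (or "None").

Service from Sep 29, 2018 to 2019-04-20: 203 days.
Backup Childcare — status temporary ✓; no waiver, service 203 days ≥ 2 months (≈60 days) ✓; 20 hrs/wk < 24 ✗ → not eligible.
Health Savings Account — grade G8 ≥ G6 ✓; no waiver, service 203 days < 1 year (≈365 days) ✗ → not eligible.
Volunteer Time Off — service 203 days ≥ 6 months (≈180 days) ✓; grade G8 ≥ G3 ✓; site Tampa ✓; age 45 ≥ 21 ✓; not eligible for Health Savings Account ✗ → not eligible.
Meal Allowance — service 203 days ≥ 1 month (≈30 days) ✓; rating 2 < 3 ✗ → not eligible.
Commuter Stipend — status temporary ✓ (not excluded); rating 2 ≥ 2 ✓; grade G8 ≥ G2 ✓; no waiver, service 203 days ≥ 3 months (≈90 days) ✓; dept Research ✗ → not eligible.
Phone Allowance — service 203 days ≥ 120 days ✓; site Tampa ✗ (not Lyon or Newark) → not eligible.
Pension Scheme — status temporary ✓; no waiver, service 203 days ≥ 8 weeks (≈56 days) ✓; age 45 ≥ 18 ✓ → eligible.
Vision Plan — no waiver, service 203 days ≥ 3 months (≈90 days) ✓; 20 hrs/wk < 40 ✗ → not eligible.
Identity Protection Plan — status temporary ✓; service 203 days < 12 months (≈360 days) ✗ → not eligible.

Pension Scheme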